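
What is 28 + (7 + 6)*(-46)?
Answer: -570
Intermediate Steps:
28 + (7 + 6)*(-46) = 28 + 13*(-46) = 28 - 598 = -570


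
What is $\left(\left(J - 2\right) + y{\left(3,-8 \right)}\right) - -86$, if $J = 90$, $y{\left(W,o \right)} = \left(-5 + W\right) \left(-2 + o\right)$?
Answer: $194$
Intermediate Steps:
$\left(\left(J - 2\right) + y{\left(3,-8 \right)}\right) - -86 = \left(\left(90 - 2\right) + \left(10 - -40 - 6 + 3 \left(-8\right)\right)\right) - -86 = \left(88 + \left(10 + 40 - 6 - 24\right)\right) + 86 = \left(88 + 20\right) + 86 = 108 + 86 = 194$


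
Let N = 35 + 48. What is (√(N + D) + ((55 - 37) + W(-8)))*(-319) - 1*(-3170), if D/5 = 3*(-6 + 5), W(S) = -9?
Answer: 299 - 638*√17 ≈ -2331.5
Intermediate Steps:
D = -15 (D = 5*(3*(-6 + 5)) = 5*(3*(-1)) = 5*(-3) = -15)
N = 83
(√(N + D) + ((55 - 37) + W(-8)))*(-319) - 1*(-3170) = (√(83 - 15) + ((55 - 37) - 9))*(-319) - 1*(-3170) = (√68 + (18 - 9))*(-319) + 3170 = (2*√17 + 9)*(-319) + 3170 = (9 + 2*√17)*(-319) + 3170 = (-2871 - 638*√17) + 3170 = 299 - 638*√17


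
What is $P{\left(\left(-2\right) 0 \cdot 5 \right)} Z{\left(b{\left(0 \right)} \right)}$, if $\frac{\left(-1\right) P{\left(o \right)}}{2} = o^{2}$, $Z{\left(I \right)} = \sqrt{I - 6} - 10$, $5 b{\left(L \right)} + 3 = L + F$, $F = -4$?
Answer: $0$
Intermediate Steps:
$b{\left(L \right)} = - \frac{7}{5} + \frac{L}{5}$ ($b{\left(L \right)} = - \frac{3}{5} + \frac{L - 4}{5} = - \frac{3}{5} + \frac{-4 + L}{5} = - \frac{3}{5} + \left(- \frac{4}{5} + \frac{L}{5}\right) = - \frac{7}{5} + \frac{L}{5}$)
$Z{\left(I \right)} = -10 + \sqrt{-6 + I}$ ($Z{\left(I \right)} = \sqrt{-6 + I} - 10 = -10 + \sqrt{-6 + I}$)
$P{\left(o \right)} = - 2 o^{2}$
$P{\left(\left(-2\right) 0 \cdot 5 \right)} Z{\left(b{\left(0 \right)} \right)} = - 2 \left(\left(-2\right) 0 \cdot 5\right)^{2} \left(-10 + \sqrt{-6 + \left(- \frac{7}{5} + \frac{1}{5} \cdot 0\right)}\right) = - 2 \left(0 \cdot 5\right)^{2} \left(-10 + \sqrt{-6 + \left(- \frac{7}{5} + 0\right)}\right) = - 2 \cdot 0^{2} \left(-10 + \sqrt{-6 - \frac{7}{5}}\right) = \left(-2\right) 0 \left(-10 + \sqrt{- \frac{37}{5}}\right) = 0 \left(-10 + \frac{i \sqrt{185}}{5}\right) = 0$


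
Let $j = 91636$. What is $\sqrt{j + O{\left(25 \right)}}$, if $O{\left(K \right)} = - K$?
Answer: $9 \sqrt{1131} \approx 302.67$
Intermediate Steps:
$\sqrt{j + O{\left(25 \right)}} = \sqrt{91636 - 25} = \sqrt{91611} = 9 \sqrt{1131}$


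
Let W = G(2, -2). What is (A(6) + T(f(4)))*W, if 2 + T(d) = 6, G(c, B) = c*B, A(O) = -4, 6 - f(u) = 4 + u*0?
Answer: 0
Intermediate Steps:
f(u) = 2 (f(u) = 6 - (4 + u*0) = 6 - (4 + 0) = 6 - 1*4 = 6 - 4 = 2)
G(c, B) = B*c
W = -4 (W = -2*2 = -4)
T(d) = 4 (T(d) = -2 + 6 = 4)
(A(6) + T(f(4)))*W = (-4 + 4)*(-4) = 0*(-4) = 0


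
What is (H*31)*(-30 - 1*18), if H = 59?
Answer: -87792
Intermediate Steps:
(H*31)*(-30 - 1*18) = (59*31)*(-30 - 1*18) = 1829*(-30 - 18) = 1829*(-48) = -87792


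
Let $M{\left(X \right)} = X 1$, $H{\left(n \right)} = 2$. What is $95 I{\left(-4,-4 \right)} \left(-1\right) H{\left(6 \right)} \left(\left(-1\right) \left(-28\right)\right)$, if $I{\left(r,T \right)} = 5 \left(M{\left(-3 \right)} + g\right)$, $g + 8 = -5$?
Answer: $425600$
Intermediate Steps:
$g = -13$ ($g = -8 - 5 = -13$)
$M{\left(X \right)} = X$
$I{\left(r,T \right)} = -80$ ($I{\left(r,T \right)} = 5 \left(-3 - 13\right) = 5 \left(-16\right) = -80$)
$95 I{\left(-4,-4 \right)} \left(-1\right) H{\left(6 \right)} \left(\left(-1\right) \left(-28\right)\right) = 95 \left(-80\right) \left(-1\right) 2 \left(\left(-1\right) \left(-28\right)\right) = 95 \cdot 80 \cdot 2 \cdot 28 = 95 \cdot 160 \cdot 28 = 15200 \cdot 28 = 425600$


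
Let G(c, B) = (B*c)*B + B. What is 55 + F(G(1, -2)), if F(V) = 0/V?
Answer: 55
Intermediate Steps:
G(c, B) = B + c*B**2 (G(c, B) = c*B**2 + B = B + c*B**2)
F(V) = 0
55 + F(G(1, -2)) = 55 + 0 = 55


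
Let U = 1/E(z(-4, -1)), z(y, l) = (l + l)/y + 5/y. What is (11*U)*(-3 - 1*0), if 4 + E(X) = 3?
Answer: 33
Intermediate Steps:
z(y, l) = 5/y + 2*l/y (z(y, l) = (2*l)/y + 5/y = 2*l/y + 5/y = 5/y + 2*l/y)
E(X) = -1 (E(X) = -4 + 3 = -1)
U = -1 (U = 1/(-1) = -1)
(11*U)*(-3 - 1*0) = (11*(-1))*(-3 - 1*0) = -11*(-3 + 0) = -11*(-3) = 33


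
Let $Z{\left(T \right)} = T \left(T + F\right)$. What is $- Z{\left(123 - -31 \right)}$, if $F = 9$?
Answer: $-25102$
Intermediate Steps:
$Z{\left(T \right)} = T \left(9 + T\right)$ ($Z{\left(T \right)} = T \left(T + 9\right) = T \left(9 + T\right)$)
$- Z{\left(123 - -31 \right)} = - \left(123 - -31\right) \left(9 + \left(123 - -31\right)\right) = - \left(123 + 31\right) \left(9 + \left(123 + 31\right)\right) = - 154 \left(9 + 154\right) = - 154 \cdot 163 = \left(-1\right) 25102 = -25102$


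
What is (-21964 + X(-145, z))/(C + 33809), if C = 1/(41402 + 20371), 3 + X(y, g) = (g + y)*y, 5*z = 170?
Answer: -181365528/1044241679 ≈ -0.17368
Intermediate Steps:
z = 34 (z = (⅕)*170 = 34)
X(y, g) = -3 + y*(g + y) (X(y, g) = -3 + (g + y)*y = -3 + y*(g + y))
C = 1/61773 ≈ 1.6188e-5
(-21964 + X(-145, z))/(C + 33809) = (-21964 + (-3 + (-145)² + 34*(-145)))/(1/61773 + 33809) = (-21964 + (-3 + 21025 - 4930))/(2088483358/61773) = (-21964 + 16092)*(61773/2088483358) = -5872*61773/2088483358 = -181365528/1044241679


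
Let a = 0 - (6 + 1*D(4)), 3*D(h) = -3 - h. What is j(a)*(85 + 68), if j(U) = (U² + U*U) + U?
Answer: 3553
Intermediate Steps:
D(h) = -1 - h/3 (D(h) = (-3 - h)/3 = -1 - h/3)
a = -11/3 (a = 0 - (6 + 1*(-1 - ⅓*4)) = 0 - (6 + 1*(-1 - 4/3)) = 0 - (6 + 1*(-7/3)) = 0 - (6 - 7/3) = 0 - 1*11/3 = 0 - 11/3 = -11/3 ≈ -3.6667)
j(U) = U + 2*U² (j(U) = (U² + U²) + U = 2*U² + U = U + 2*U²)
j(a)*(85 + 68) = (-11*(1 + 2*(-11/3))/3)*(85 + 68) = -11*(1 - 22/3)/3*153 = -11/3*(-19/3)*153 = (209/9)*153 = 3553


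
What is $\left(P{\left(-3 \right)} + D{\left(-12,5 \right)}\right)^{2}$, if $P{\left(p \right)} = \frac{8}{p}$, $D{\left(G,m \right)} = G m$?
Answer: $\frac{35344}{9} \approx 3927.1$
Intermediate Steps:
$\left(P{\left(-3 \right)} + D{\left(-12,5 \right)}\right)^{2} = \left(\frac{8}{-3} - 60\right)^{2} = \left(8 \left(- \frac{1}{3}\right) - 60\right)^{2} = \left(- \frac{8}{3} - 60\right)^{2} = \left(- \frac{188}{3}\right)^{2} = \frac{35344}{9}$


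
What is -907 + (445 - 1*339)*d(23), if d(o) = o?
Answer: 1531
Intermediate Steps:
-907 + (445 - 1*339)*d(23) = -907 + (445 - 1*339)*23 = -907 + (445 - 339)*23 = -907 + 106*23 = -907 + 2438 = 1531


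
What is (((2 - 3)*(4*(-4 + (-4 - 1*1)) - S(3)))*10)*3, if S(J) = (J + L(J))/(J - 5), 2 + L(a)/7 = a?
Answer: 930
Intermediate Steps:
L(a) = -14 + 7*a
S(J) = (-14 + 8*J)/(-5 + J) (S(J) = (J + (-14 + 7*J))/(J - 5) = (-14 + 8*J)/(-5 + J))
(((2 - 3)*(4*(-4 + (-4 - 1*1)) - S(3)))*10)*3 = (((2 - 3)*(4*(-4 + (-4 - 1*1)) - 2*(-7 + 4*3)/(-5 + 3)))*10)*3 = (-(4*(-4 + (-4 - 1)) - 2*(-7 + 12)/(-2))*10)*3 = (-(4*(-4 - 5) - 2*(-1)*5/2)*10)*3 = (-(4*(-9) - 1*(-5))*10)*3 = (-(-36 + 5)*10)*3 = (-1*(-31)*10)*3 = (31*10)*3 = 310*3 = 930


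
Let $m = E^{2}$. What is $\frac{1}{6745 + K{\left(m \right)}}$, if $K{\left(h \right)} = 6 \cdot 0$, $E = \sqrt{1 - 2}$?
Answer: $\frac{1}{6745} \approx 0.00014826$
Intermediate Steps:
$E = i$ ($E = \sqrt{-1} = i \approx 1.0 i$)
$m = -1$ ($m = i^{2} = -1$)
$K{\left(h \right)} = 0$
$\frac{1}{6745 + K{\left(m \right)}} = \frac{1}{6745 + 0} = \frac{1}{6745}$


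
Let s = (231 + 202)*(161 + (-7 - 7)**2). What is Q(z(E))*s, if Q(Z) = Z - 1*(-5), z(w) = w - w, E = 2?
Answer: 772905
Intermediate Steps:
z(w) = 0
s = 154581 (s = 433*(161 + (-14)**2) = 433*(161 + 196) = 433*357 = 154581)
Q(Z) = 5 + Z (Q(Z) = Z + 5 = 5 + Z)
Q(z(E))*s = (5 + 0)*154581 = 5*154581 = 772905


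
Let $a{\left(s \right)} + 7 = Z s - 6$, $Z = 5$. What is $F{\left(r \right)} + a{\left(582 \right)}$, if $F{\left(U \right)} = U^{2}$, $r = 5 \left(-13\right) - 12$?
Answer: $8826$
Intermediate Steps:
$r = -77$ ($r = -65 - 12 = -77$)
$a{\left(s \right)} = -13 + 5 s$ ($a{\left(s \right)} = -7 + \left(5 s - 6\right) = -7 + \left(-6 + 5 s\right) = -13 + 5 s$)
$F{\left(r \right)} + a{\left(582 \right)} = \left(-77\right)^{2} + \left(-13 + 5 \cdot 582\right) = 5929 + \left(-13 + 2910\right) = 5929 + 2897 = 8826$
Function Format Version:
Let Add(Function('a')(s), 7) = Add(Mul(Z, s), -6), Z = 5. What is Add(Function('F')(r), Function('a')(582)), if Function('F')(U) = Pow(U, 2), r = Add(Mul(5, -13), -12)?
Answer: 8826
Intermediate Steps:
r = -77 (r = Add(-65, -12) = -77)
Function('a')(s) = Add(-13, Mul(5, s)) (Function('a')(s) = Add(-7, Add(Mul(5, s), -6)) = Add(-7, Add(-6, Mul(5, s))) = Add(-13, Mul(5, s)))
Add(Function('F')(r), Function('a')(582)) = Add(Pow(-77, 2), Add(-13, Mul(5, 582))) = Add(5929, Add(-13, 2910)) = Add(5929, 2897) = 8826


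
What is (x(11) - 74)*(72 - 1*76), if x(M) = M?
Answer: 252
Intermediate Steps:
(x(11) - 74)*(72 - 1*76) = (11 - 74)*(72 - 1*76) = -63*(72 - 76) = -63*(-4) = 252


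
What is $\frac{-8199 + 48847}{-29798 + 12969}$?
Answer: $- \frac{40648}{16829} \approx -2.4154$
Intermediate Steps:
$\frac{-8199 + 48847}{-29798 + 12969} = \frac{40648}{-16829} = 40648 \left(- \frac{1}{16829}\right) = - \frac{40648}{16829}$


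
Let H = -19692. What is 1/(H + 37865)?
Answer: 1/18173 ≈ 5.5027e-5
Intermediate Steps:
1/(H + 37865) = 1/(-19692 + 37865) = 1/18173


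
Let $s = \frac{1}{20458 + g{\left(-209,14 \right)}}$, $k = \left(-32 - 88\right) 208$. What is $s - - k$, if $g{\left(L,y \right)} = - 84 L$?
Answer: $- \frac{948829439}{38014} \approx -24960.0$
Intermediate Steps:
$k = -24960$ ($k = \left(-120\right) 208 = -24960$)
$s = \frac{1}{38014}$ ($s = \frac{1}{20458 - -17556} = \frac{1}{20458 + 17556} = \frac{1}{38014} \approx 2.6306 \cdot 10^{-5}$)
$s - - k = \frac{1}{38014} - \left(-1\right) \left(-24960\right) = \frac{1}{38014} - 24960 = - \frac{948829439}{38014}$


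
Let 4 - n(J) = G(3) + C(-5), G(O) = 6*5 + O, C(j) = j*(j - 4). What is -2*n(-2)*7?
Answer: 1036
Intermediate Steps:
C(j) = j*(-4 + j)
G(O) = 30 + O
n(J) = -74 (n(J) = 4 - ((30 + 3) - 5*(-4 - 5)) = 4 - (33 - 5*(-9)) = 4 - (33 + 45) = 4 - 1*78 = 4 - 78 = -74)
-2*n(-2)*7 = -2*(-74)*7 = 148*7 = 1036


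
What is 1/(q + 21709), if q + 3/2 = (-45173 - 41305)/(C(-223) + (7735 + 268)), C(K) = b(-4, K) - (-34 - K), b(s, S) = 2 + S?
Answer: 5062/109825713 ≈ 4.6091e-5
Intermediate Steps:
C(K) = 36 + 2*K (C(K) = (2 + K) - (-34 - K) = (2 + K) + (34 + K) = 36 + 2*K)
q = -65245/5062 (q = -3/2 + (-45173 - 41305)/((36 + 2*(-223)) + (7735 + 268)) = -3/2 - 86478/((36 - 446) + 8003) = -3/2 - 86478/(-410 + 8003) = -3/2 - 86478/7593 = -3/2 - 86478*1/7593 = -3/2 - 28826/2531 = -65245/5062 ≈ -12.889)
1/(q + 21709) = 1/(-65245/5062 + 21709) = 1/(109825713/5062) = 5062/109825713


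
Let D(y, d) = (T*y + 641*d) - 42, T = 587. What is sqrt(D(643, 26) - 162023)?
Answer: sqrt(232042) ≈ 481.71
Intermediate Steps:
D(y, d) = -42 + 587*y + 641*d (D(y, d) = (587*y + 641*d) - 42 = -42 + 587*y + 641*d)
sqrt(D(643, 26) - 162023) = sqrt((-42 + 587*643 + 641*26) - 162023) = sqrt((-42 + 377441 + 16666) - 162023) = sqrt(394065 - 162023) = sqrt(232042)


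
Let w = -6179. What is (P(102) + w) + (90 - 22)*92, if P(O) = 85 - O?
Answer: 60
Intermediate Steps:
(P(102) + w) + (90 - 22)*92 = ((85 - 1*102) - 6179) + (90 - 22)*92 = ((85 - 102) - 6179) + 68*92 = (-17 - 6179) + 6256 = -6196 + 6256 = 60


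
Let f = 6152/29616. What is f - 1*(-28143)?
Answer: 104186155/3702 ≈ 28143.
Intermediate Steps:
f = 769/3702 (f = 6152*(1/29616) = 769/3702 ≈ 0.20773)
f - 1*(-28143) = 769/3702 - 1*(-28143) = 769/3702 + 28143 = 104186155/3702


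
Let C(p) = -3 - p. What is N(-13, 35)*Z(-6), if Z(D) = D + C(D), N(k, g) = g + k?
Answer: -66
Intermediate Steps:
Z(D) = -3 (Z(D) = D + (-3 - D) = -3)
N(-13, 35)*Z(-6) = (35 - 13)*(-3) = 22*(-3) = -66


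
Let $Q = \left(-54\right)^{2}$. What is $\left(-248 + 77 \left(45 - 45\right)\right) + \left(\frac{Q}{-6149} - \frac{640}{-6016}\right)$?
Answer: $- \frac{71779051}{289003} \approx -248.37$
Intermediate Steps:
$Q = 2916$
$\left(-248 + 77 \left(45 - 45\right)\right) + \left(\frac{Q}{-6149} - \frac{640}{-6016}\right) = \left(-248 + 77 \left(45 - 45\right)\right) + \left(\frac{2916}{-6149} - \frac{640}{-6016}\right) = \left(-248 + 77 \cdot 0\right) + \left(2916 \left(- \frac{1}{6149}\right) - - \frac{5}{47}\right) = \left(-248 + 0\right) + \left(- \frac{2916}{6149} + \frac{5}{47}\right) = -248 - \frac{106307}{289003} = - \frac{71779051}{289003}$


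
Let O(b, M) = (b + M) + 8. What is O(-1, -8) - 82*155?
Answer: -12711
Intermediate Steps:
O(b, M) = 8 + M + b (O(b, M) = (M + b) + 8 = 8 + M + b)
O(-1, -8) - 82*155 = (8 - 8 - 1) - 82*155 = -1 - 12710 = -12711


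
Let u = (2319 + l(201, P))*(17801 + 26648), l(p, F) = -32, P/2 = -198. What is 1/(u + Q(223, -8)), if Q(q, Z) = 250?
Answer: 1/101655113 ≈ 9.8372e-9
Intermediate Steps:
P = -396 (P = 2*(-198) = -396)
u = 101654863 (u = (2319 - 32)*(17801 + 26648) = 2287*44449 = 101654863)
1/(u + Q(223, -8)) = 1/(101654863 + 250) = 1/101655113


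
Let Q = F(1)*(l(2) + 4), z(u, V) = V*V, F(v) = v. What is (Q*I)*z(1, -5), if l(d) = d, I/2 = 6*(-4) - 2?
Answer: -7800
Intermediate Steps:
z(u, V) = V**2
I = -52 (I = 2*(6*(-4) - 2) = 2*(-24 - 2) = 2*(-26) = -52)
Q = 6 (Q = 1*(2 + 4) = 1*6 = 6)
(Q*I)*z(1, -5) = (6*(-52))*(-5)**2 = -312*25 = -7800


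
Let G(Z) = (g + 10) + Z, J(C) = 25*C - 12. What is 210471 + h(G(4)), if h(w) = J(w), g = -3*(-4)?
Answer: 211109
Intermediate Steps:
g = 12
J(C) = -12 + 25*C
G(Z) = 22 + Z (G(Z) = (12 + 10) + Z = 22 + Z)
h(w) = -12 + 25*w
210471 + h(G(4)) = 210471 + (-12 + 25*(22 + 4)) = 210471 + (-12 + 25*26) = 210471 + (-12 + 650) = 210471 + 638 = 211109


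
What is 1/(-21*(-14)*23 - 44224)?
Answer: -1/37462 ≈ -2.6694e-5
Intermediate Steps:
1/(-21*(-14)*23 - 44224) = 1/(294*23 - 44224) = 1/(6762 - 44224) = 1/(-37462) = -1/37462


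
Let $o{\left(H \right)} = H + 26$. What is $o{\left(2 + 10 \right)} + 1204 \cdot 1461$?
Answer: $1759082$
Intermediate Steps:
$o{\left(H \right)} = 26 + H$
$o{\left(2 + 10 \right)} + 1204 \cdot 1461 = \left(26 + \left(2 + 10\right)\right) + 1204 \cdot 1461 = \left(26 + 12\right) + 1759044 = 38 + 1759044 = 1759082$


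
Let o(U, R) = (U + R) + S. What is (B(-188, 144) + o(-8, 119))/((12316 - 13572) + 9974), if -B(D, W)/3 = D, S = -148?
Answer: 527/8718 ≈ 0.060450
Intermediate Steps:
B(D, W) = -3*D
o(U, R) = -148 + R + U (o(U, R) = (U + R) - 148 = (R + U) - 148 = -148 + R + U)
(B(-188, 144) + o(-8, 119))/((12316 - 13572) + 9974) = (-3*(-188) + (-148 + 119 - 8))/((12316 - 13572) + 9974) = (564 - 37)/(-1256 + 9974) = 527/8718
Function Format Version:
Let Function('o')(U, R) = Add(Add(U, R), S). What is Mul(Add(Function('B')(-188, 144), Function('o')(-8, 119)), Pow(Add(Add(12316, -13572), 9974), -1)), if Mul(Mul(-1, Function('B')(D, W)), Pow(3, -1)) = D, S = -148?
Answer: Rational(527, 8718) ≈ 0.060450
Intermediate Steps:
Function('B')(D, W) = Mul(-3, D)
Function('o')(U, R) = Add(-148, R, U) (Function('o')(U, R) = Add(Add(U, R), -148) = Add(Add(R, U), -148) = Add(-148, R, U))
Mul(Add(Function('B')(-188, 144), Function('o')(-8, 119)), Pow(Add(Add(12316, -13572), 9974), -1)) = Mul(Add(Mul(-3, -188), Add(-148, 119, -8)), Pow(Add(Add(12316, -13572), 9974), -1)) = Mul(Add(564, -37), Pow(Add(-1256, 9974), -1)) = Mul(527, Pow(8718, -1)) = Mul(527, Rational(1, 8718)) = Rational(527, 8718)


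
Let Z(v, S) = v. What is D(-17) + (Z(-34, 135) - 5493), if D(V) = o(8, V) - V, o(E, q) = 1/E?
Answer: -44079/8 ≈ -5509.9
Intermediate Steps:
D(V) = ⅛ - V (D(V) = 1/8 - V = ⅛ - V)
D(-17) + (Z(-34, 135) - 5493) = (⅛ - 1*(-17)) + (-34 - 5493) = (⅛ + 17) - 5527 = 137/8 - 5527 = -44079/8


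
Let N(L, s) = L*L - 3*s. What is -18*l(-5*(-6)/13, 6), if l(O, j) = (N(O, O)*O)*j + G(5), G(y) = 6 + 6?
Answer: 400248/2197 ≈ 182.18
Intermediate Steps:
N(L, s) = L**2 - 3*s
G(y) = 12
l(O, j) = 12 + O*j*(O**2 - 3*O) (l(O, j) = ((O**2 - 3*O)*O)*j + 12 = (O*(O**2 - 3*O))*j + 12 = O*j*(O**2 - 3*O) + 12 = 12 + O*j*(O**2 - 3*O))
-18*l(-5*(-6)/13, 6) = -18*(12 + 6*(-5*(-6)/13)**2*(-3 - 5*(-6)/13)) = -18*(12 + 6*(30*(1/13))**2*(-3 + 30*(1/13))) = -18*(12 + 6*(30/13)**2*(-3 + 30/13)) = -18*(12 + 6*(900/169)*(-9/13)) = -18*(12 - 48600/2197) = -18*(-22236/2197) = 400248/2197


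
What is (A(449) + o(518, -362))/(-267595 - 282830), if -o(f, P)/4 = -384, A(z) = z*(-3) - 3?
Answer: -62/183475 ≈ -0.00033792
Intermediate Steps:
A(z) = -3 - 3*z (A(z) = -3*z - 3 = -3 - 3*z)
o(f, P) = 1536 (o(f, P) = -4*(-384) = 1536)
(A(449) + o(518, -362))/(-267595 - 282830) = ((-3 - 3*449) + 1536)/(-267595 - 282830) = ((-3 - 1347) + 1536)/(-550425) = (-1350 + 1536)*(-1/550425) = 186*(-1/550425) = -62/183475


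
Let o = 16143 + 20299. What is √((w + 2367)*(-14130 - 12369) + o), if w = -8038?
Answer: √150312271 ≈ 12260.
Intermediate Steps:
o = 36442
√((w + 2367)*(-14130 - 12369) + o) = √((-8038 + 2367)*(-14130 - 12369) + 36442) = √(-5671*(-26499) + 36442) = √(150275829 + 36442) = √150312271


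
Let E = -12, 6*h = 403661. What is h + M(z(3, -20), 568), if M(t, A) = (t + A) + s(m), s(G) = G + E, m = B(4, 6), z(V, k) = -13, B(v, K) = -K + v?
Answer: 406907/6 ≈ 67818.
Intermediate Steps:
h = 403661/6 (h = (⅙)*403661 = 403661/6 ≈ 67277.)
B(v, K) = v - K
m = -2 (m = 4 - 1*6 = 4 - 6 = -2)
s(G) = -12 + G (s(G) = G - 12 = -12 + G)
M(t, A) = -14 + A + t (M(t, A) = (t + A) + (-12 - 2) = (A + t) - 14 = -14 + A + t)
h + M(z(3, -20), 568) = 403661/6 + (-14 + 568 - 13) = 403661/6 + 541 = 406907/6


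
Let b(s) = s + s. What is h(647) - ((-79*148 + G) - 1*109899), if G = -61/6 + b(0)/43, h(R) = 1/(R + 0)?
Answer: 472055735/3882 ≈ 1.2160e+5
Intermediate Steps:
b(s) = 2*s
h(R) = 1/R
G = -61/6 (G = -61/6 + (2*0)/43 = -61*⅙ + 0*(1/43) = -61/6 + 0 = -61/6 ≈ -10.167)
h(647) - ((-79*148 + G) - 1*109899) = 1/647 - ((-79*148 - 61/6) - 1*109899) = 1/647 - ((-11692 - 61/6) - 109899) = 1/647 - (-70213/6 - 109899) = 1/647 - 1*(-729607/6) = 1/647 + 729607/6 = 472055735/3882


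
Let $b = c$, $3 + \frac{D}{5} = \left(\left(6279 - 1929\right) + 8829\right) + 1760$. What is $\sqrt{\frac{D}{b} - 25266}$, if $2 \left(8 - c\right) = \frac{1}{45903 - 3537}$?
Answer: $\frac{3 i \sqrt{32533722035346}}{135571} \approx 126.22 i$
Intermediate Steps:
$D = 74680$ ($D = -15 + 5 \left(\left(\left(6279 - 1929\right) + 8829\right) + 1760\right) = -15 + 5 \left(\left(4350 + 8829\right) + 1760\right) = -15 + 5 \left(13179 + 1760\right) = -15 + 5 \cdot 14939 = -15 + 74695 = 74680$)
$c = \frac{677855}{84732}$ ($c = 8 - \frac{1}{2 \left(45903 - 3537\right)} = 8 - \frac{1}{2 \cdot 42366} = 8 - \frac{1}{84732} = \frac{677855}{84732} \approx 8.0$)
$b = \frac{677855}{84732} \approx 8.0$
$\sqrt{\frac{D}{b} - 25266} = \sqrt{\frac{74680}{\frac{677855}{84732}} - 25266} = \sqrt{74680 \cdot \frac{84732}{677855} - 25266} = \sqrt{\frac{1265557152}{135571} - 25266} = \sqrt{- \frac{2159779734}{135571}} = \frac{3 i \sqrt{32533722035346}}{135571}$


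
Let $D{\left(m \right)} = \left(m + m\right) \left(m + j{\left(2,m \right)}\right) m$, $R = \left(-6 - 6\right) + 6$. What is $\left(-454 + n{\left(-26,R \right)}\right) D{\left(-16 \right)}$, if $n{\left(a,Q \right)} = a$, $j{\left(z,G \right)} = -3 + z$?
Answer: $4177920$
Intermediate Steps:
$R = -6$ ($R = -12 + 6 = -6$)
$D{\left(m \right)} = 2 m^{2} \left(-1 + m\right)$ ($D{\left(m \right)} = \left(m + m\right) \left(m + \left(-3 + 2\right)\right) m = 2 m \left(m - 1\right) m = 2 m \left(-1 + m\right) m = 2 m^{2} \left(-1 + m\right)$)
$\left(-454 + n{\left(-26,R \right)}\right) D{\left(-16 \right)} = \left(-454 - 26\right) 2 \left(-16\right)^{2} \left(-1 - 16\right) = - 480 \cdot 2 \cdot 256 \left(-17\right) = \left(-480\right) \left(-8704\right) = 4177920$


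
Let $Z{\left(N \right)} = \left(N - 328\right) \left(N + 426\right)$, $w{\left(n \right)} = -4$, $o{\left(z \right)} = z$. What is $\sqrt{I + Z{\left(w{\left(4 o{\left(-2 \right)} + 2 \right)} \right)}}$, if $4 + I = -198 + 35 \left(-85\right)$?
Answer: $i \sqrt{143281} \approx 378.52 i$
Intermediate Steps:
$I = -3177$ ($I = -4 + \left(-198 + 35 \left(-85\right)\right) = -4 - 3173 = -3177$)
$Z{\left(N \right)} = \left(-328 + N\right) \left(426 + N\right)$
$\sqrt{I + Z{\left(w{\left(4 o{\left(-2 \right)} + 2 \right)} \right)}} = \sqrt{-3177 + \left(-139728 + \left(-4\right)^{2} + 98 \left(-4\right)\right)} = \sqrt{-3177 - 140104} = \sqrt{-143281} = i \sqrt{143281}$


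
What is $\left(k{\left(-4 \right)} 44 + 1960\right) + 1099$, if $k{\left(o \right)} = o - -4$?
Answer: $3059$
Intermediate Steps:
$k{\left(o \right)} = 4 + o$ ($k{\left(o \right)} = o + 4 = 4 + o$)
$\left(k{\left(-4 \right)} 44 + 1960\right) + 1099 = \left(\left(4 - 4\right) 44 + 1960\right) + 1099 = \left(0 \cdot 44 + 1960\right) + 1099 = \left(0 + 1960\right) + 1099 = 1960 + 1099 = 3059$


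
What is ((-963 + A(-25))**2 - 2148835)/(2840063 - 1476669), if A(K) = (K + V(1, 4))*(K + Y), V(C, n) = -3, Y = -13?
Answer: -1069317/681697 ≈ -1.5686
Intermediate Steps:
A(K) = (-13 + K)*(-3 + K) (A(K) = (K - 3)*(K - 13) = (-3 + K)*(-13 + K) = (-13 + K)*(-3 + K))
((-963 + A(-25))**2 - 2148835)/(2840063 - 1476669) = ((-963 + (39 + (-25)**2 - 16*(-25)))**2 - 2148835)/(2840063 - 1476669) = ((-963 + (39 + 625 + 400))**2 - 2148835)/1363394 = ((-963 + 1064)**2 - 2148835)*(1/1363394) = (101**2 - 2148835)*(1/1363394) = (10201 - 2148835)*(1/1363394) = -2138634*1/1363394 = -1069317/681697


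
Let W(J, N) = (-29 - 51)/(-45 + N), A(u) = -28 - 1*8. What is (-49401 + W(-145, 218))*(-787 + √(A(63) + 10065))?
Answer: 6726058511/173 - 8546453*√10029/173 ≈ 3.3932e+7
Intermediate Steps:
A(u) = -36 (A(u) = -28 - 8 = -36)
W(J, N) = -80/(-45 + N)
(-49401 + W(-145, 218))*(-787 + √(A(63) + 10065)) = (-49401 - 80/(-45 + 218))*(-787 + √(-36 + 10065)) = (-49401 - 80/173)*(-787 + √10029) = -8546453*(-787 + √10029)/173 = 6726058511/173 - 8546453*√10029/173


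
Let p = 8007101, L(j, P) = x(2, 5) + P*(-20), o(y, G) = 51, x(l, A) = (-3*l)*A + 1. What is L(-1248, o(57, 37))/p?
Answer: -1049/8007101 ≈ -0.00013101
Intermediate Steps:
x(l, A) = 1 - 3*A*l (x(l, A) = -3*A*l + 1 = 1 - 3*A*l)
L(j, P) = -29 - 20*P (L(j, P) = (1 - 3*5*2) + P*(-20) = (1 - 30) - 20*P = -29 - 20*P)
L(-1248, o(57, 37))/p = (-29 - 20*51)/8007101 = (-29 - 1020)*(1/8007101) = -1049*1/8007101 = -1049/8007101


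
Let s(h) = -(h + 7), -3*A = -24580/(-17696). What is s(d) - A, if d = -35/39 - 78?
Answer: 12484781/172536 ≈ 72.360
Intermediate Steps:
A = -6145/13272 (A = -(-24580)/(3*(-17696)) = -(-24580)*(-1)/(3*17696) = -1/3*6145/4424 = -6145/13272 ≈ -0.46300)
d = -3077/39 (d = -35*1/39 - 78 = -35/39 - 78 = -3077/39 ≈ -78.897)
s(h) = -7 - h (s(h) = -(7 + h) = -7 - h)
s(d) - A = (-7 - 1*(-3077/39)) - 1*(-6145/13272) = (-7 + 3077/39) + 6145/13272 = 2804/39 + 6145/13272 = 12484781/172536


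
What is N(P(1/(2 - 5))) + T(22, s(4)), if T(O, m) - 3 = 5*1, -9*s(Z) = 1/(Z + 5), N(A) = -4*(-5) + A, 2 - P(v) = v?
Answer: 91/3 ≈ 30.333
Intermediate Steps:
P(v) = 2 - v
N(A) = 20 + A
s(Z) = -1/(9*(5 + Z)) (s(Z) = -1/(9*(Z + 5)) = -1/(9*(5 + Z)))
T(O, m) = 8 (T(O, m) = 3 + 5*1 = 3 + 5 = 8)
N(P(1/(2 - 5))) + T(22, s(4)) = (20 + (2 - 1/(2 - 5))) + 8 = (20 + (2 - 1/(-3))) + 8 = (20 + (2 - 1*(-⅓))) + 8 = (20 + (2 + ⅓)) + 8 = (20 + 7/3) + 8 = 67/3 + 8 = 91/3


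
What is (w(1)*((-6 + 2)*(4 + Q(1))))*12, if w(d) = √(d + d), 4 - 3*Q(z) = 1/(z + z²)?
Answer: -248*√2 ≈ -350.73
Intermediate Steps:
Q(z) = 4/3 - 1/(3*(z + z²))
w(d) = √2*√d (w(d) = √(2*d) = √2*√d)
(w(1)*((-6 + 2)*(4 + Q(1))))*12 = ((√2*√1)*((-6 + 2)*(4 + (⅓)*(-1 + 4*1 + 4*1²)/(1*(1 + 1)))))*12 = ((√2*1)*(-4*(4 + (⅓)*1*(-1 + 4 + 4*1)/2)))*12 = (√2*(-4*(4 + (⅓)*1*(½)*(-1 + 4 + 4))))*12 = (√2*(-4*(4 + (⅓)*1*(½)*7)))*12 = (√2*(-4*(4 + 7/6)))*12 = (√2*(-4*31/6))*12 = (√2*(-62/3))*12 = -62*√2/3*12 = -248*√2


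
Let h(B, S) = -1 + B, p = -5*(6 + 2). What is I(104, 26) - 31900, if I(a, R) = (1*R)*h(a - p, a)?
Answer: -28182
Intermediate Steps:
p = -40 (p = -5*8 = -40)
I(a, R) = R*(39 + a) (I(a, R) = (1*R)*(-1 + (a - 1*(-40))) = R*(-1 + (a + 40)) = R*(-1 + (40 + a)) = R*(39 + a))
I(104, 26) - 31900 = 26*(39 + 104) - 31900 = 26*143 - 31900 = 3718 - 31900 = -28182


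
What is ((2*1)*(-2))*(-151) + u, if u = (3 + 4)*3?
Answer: 625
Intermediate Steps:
u = 21 (u = 7*3 = 21)
((2*1)*(-2))*(-151) + u = ((2*1)*(-2))*(-151) + 21 = (2*(-2))*(-151) + 21 = -4*(-151) + 21 = 604 + 21 = 625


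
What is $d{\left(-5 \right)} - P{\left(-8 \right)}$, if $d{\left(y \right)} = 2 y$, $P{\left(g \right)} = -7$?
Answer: $-3$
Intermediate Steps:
$d{\left(-5 \right)} - P{\left(-8 \right)} = 2 \left(-5\right) - -7 = -10 + 7 = -3$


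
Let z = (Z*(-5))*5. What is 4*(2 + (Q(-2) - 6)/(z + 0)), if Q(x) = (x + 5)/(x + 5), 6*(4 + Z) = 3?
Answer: 272/35 ≈ 7.7714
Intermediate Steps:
Z = -7/2 (Z = -4 + (⅙)*3 = -4 + ½ = -7/2 ≈ -3.5000)
z = 175/2 (z = -7/2*(-5)*5 = (35/2)*5 = 175/2 ≈ 87.500)
Q(x) = 1 (Q(x) = (5 + x)/(5 + x) = 1)
4*(2 + (Q(-2) - 6)/(z + 0)) = 4*(2 + (1 - 6)/(175/2 + 0)) = 4*(2 - 5/175/2) = 4*(2 - 5*2/175) = 4*(2 - 2/35) = 4*(68/35) = 272/35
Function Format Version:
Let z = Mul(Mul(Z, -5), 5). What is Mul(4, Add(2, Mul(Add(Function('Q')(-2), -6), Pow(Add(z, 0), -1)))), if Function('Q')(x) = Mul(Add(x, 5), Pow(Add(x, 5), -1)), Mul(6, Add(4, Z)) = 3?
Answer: Rational(272, 35) ≈ 7.7714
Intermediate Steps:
Z = Rational(-7, 2) (Z = Add(-4, Mul(Rational(1, 6), 3)) = Add(-4, Rational(1, 2)) = Rational(-7, 2) ≈ -3.5000)
z = Rational(175, 2) (z = Mul(Mul(Rational(-7, 2), -5), 5) = Mul(Rational(35, 2), 5) = Rational(175, 2) ≈ 87.500)
Function('Q')(x) = 1 (Function('Q')(x) = Mul(Add(5, x), Pow(Add(5, x), -1)) = 1)
Mul(4, Add(2, Mul(Add(Function('Q')(-2), -6), Pow(Add(z, 0), -1)))) = Mul(4, Add(2, Mul(Add(1, -6), Pow(Add(Rational(175, 2), 0), -1)))) = Mul(4, Add(2, Mul(-5, Pow(Rational(175, 2), -1)))) = Mul(4, Add(2, Mul(-5, Rational(2, 175)))) = Mul(4, Add(2, Rational(-2, 35))) = Mul(4, Rational(68, 35)) = Rational(272, 35)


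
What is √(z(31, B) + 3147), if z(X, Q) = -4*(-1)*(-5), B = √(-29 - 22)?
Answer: √3127 ≈ 55.920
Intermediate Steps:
B = I*√51 (B = √(-51) = I*√51 ≈ 7.1414*I)
z(X, Q) = -20 (z(X, Q) = 4*(-5) = -20)
√(z(31, B) + 3147) = √(-20 + 3147) = √3127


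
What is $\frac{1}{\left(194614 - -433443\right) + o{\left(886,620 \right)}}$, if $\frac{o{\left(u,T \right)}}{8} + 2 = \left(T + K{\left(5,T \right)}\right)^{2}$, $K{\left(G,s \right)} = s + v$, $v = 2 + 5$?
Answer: $\frac{1}{13068113} \approx 7.6522 \cdot 10^{-8}$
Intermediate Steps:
$v = 7$
$K{\left(G,s \right)} = 7 + s$ ($K{\left(G,s \right)} = s + 7 = 7 + s$)
$o{\left(u,T \right)} = -16 + 8 \left(7 + 2 T\right)^{2}$ ($o{\left(u,T \right)} = -16 + 8 \left(T + \left(7 + T\right)\right)^{2} = -16 + 8 \left(7 + 2 T\right)^{2}$)
$\frac{1}{\left(194614 - -433443\right) + o{\left(886,620 \right)}} = \frac{1}{\left(194614 - -433443\right) - \left(16 - 8 \left(7 + 2 \cdot 620\right)^{2}\right)} = \frac{1}{\left(194614 + 433443\right) - \left(16 - 8 \left(7 + 1240\right)^{2}\right)} = \frac{1}{628057 - \left(16 - 8 \cdot 1247^{2}\right)} = \frac{1}{628057 + \left(-16 + 8 \cdot 1555009\right)} = \frac{1}{628057 + \left(-16 + 12440072\right)} = \frac{1}{628057 + 12440056} = \frac{1}{13068113}$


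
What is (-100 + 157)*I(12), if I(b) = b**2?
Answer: 8208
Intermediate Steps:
(-100 + 157)*I(12) = (-100 + 157)*12**2 = 57*144 = 8208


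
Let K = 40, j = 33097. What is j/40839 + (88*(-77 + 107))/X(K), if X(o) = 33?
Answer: 3300217/40839 ≈ 80.810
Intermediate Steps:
j/40839 + (88*(-77 + 107))/X(K) = 33097/40839 + (88*(-77 + 107))/33 = 33097*(1/40839) + (88*30)*(1/33) = 33097/40839 + 2640*(1/33) = 33097/40839 + 80 = 3300217/40839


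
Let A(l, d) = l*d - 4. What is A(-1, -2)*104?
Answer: -208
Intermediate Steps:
A(l, d) = -4 + d*l (A(l, d) = d*l - 4 = -4 + d*l)
A(-1, -2)*104 = (-4 - 2*(-1))*104 = (-4 + 2)*104 = -2*104 = -208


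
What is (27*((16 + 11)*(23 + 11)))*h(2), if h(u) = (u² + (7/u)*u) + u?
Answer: 322218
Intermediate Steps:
h(u) = 7 + u + u² (h(u) = (u² + 7) + u = (7 + u²) + u = 7 + u + u²)
(27*((16 + 11)*(23 + 11)))*h(2) = (27*((16 + 11)*(23 + 11)))*(7 + 2 + 2²) = (27*(27*34))*(7 + 2 + 4) = (27*918)*13 = 24786*13 = 322218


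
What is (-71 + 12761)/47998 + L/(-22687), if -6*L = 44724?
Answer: 322837561/544465313 ≈ 0.59294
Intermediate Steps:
L = -7454 (L = -1/6*44724 = -7454)
(-71 + 12761)/47998 + L/(-22687) = (-71 + 12761)/47998 - 7454/(-22687) = 12690*(1/47998) - 7454*(-1/22687) = 6345/23999 + 7454/22687 = 322837561/544465313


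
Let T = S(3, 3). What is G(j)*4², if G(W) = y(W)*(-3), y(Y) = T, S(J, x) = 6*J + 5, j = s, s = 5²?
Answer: -1104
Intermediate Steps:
s = 25
j = 25
S(J, x) = 5 + 6*J
T = 23 (T = 5 + 6*3 = 5 + 18 = 23)
y(Y) = 23
G(W) = -69 (G(W) = 23*(-3) = -69)
G(j)*4² = -69*4² = -69*16 = -1104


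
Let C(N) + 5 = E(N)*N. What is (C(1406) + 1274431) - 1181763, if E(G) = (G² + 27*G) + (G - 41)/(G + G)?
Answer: 5665798667/2 ≈ 2.8329e+9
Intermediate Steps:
E(G) = G² + 27*G + (-41 + G)/(2*G) (E(G) = (G² + 27*G) + (-41 + G)/((2*G)) = (G² + 27*G) + (-41 + G)*(1/(2*G)) = (G² + 27*G) + (-41 + G)/(2*G) = G² + 27*G + (-41 + G)/(2*G))
C(N) = -5 + N*(½ + N² + 27*N - 41/(2*N)) (C(N) = -5 + (½ + N² + 27*N - 41/(2*N))*N = -5 + N*(½ + N² + 27*N - 41/(2*N)))
(C(1406) + 1274431) - 1181763 = ((-51/2 + (½)*1406*(1 + 2*1406² + 54*1406)) + 1274431) - 1181763 = ((-51/2 + (½)*1406*(1 + 2*1976836 + 75924)) + 1274431) - 1181763 = ((-51/2 + (½)*1406*(1 + 3953672 + 75924)) + 1274431) - 1181763 = ((-51/2 + (½)*1406*4029597) + 1274431) - 1181763 = ((-51/2 + 2832806691) + 1274431) - 1181763 = (5665613331/2 + 1274431) - 1181763 = 5668162193/2 - 1181763 = 5665798667/2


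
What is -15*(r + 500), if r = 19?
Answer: -7785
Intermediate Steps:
-15*(r + 500) = -15*(19 + 500) = -15*519 = -7785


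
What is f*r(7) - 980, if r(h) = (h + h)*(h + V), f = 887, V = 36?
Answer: 532994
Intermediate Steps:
r(h) = 2*h*(36 + h) (r(h) = (h + h)*(h + 36) = (2*h)*(36 + h) = 2*h*(36 + h))
f*r(7) - 980 = 887*(2*7*(36 + 7)) - 980 = 887*(2*7*43) - 980 = 887*602 - 980 = 533974 - 980 = 532994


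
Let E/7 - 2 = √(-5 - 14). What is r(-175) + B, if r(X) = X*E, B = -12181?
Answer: -14631 - 1225*I*√19 ≈ -14631.0 - 5339.6*I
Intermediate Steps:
E = 14 + 7*I*√19 (E = 14 + 7*√(-5 - 14) = 14 + 7*√(-19) = 14 + 7*(I*√19) = 14 + 7*I*√19 ≈ 14.0 + 30.512*I)
r(X) = X*(14 + 7*I*√19)
r(-175) + B = 7*(-175)*(2 + I*√19) - 12181 = (-2450 - 1225*I*√19) - 12181 = -14631 - 1225*I*√19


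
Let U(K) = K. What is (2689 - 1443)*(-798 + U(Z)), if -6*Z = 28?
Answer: -3000368/3 ≈ -1.0001e+6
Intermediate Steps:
Z = -14/3 (Z = -⅙*28 = -14/3 ≈ -4.6667)
(2689 - 1443)*(-798 + U(Z)) = (2689 - 1443)*(-798 - 14/3) = 1246*(-2408/3) = -3000368/3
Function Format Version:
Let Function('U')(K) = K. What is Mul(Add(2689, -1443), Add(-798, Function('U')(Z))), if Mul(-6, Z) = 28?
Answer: Rational(-3000368, 3) ≈ -1.0001e+6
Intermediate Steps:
Z = Rational(-14, 3) (Z = Mul(Rational(-1, 6), 28) = Rational(-14, 3) ≈ -4.6667)
Mul(Add(2689, -1443), Add(-798, Function('U')(Z))) = Mul(Add(2689, -1443), Add(-798, Rational(-14, 3))) = Mul(1246, Rational(-2408, 3)) = Rational(-3000368, 3)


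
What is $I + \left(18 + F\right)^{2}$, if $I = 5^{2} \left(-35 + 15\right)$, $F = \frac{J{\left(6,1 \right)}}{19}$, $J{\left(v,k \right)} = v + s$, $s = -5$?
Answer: $- \frac{62851}{361} \approx -174.1$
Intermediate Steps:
$J{\left(v,k \right)} = -5 + v$ ($J{\left(v,k \right)} = v - 5 = -5 + v$)
$F = \frac{1}{19}$ ($F = \frac{-5 + 6}{19} = 1 \cdot \frac{1}{19} = \frac{1}{19} \approx 0.052632$)
$I = -500$ ($I = 25 \left(-20\right) = -500$)
$I + \left(18 + F\right)^{2} = -500 + \left(18 + \frac{1}{19}\right)^{2} = -500 + \left(\frac{343}{19}\right)^{2} = -500 + \frac{117649}{361} = - \frac{62851}{361}$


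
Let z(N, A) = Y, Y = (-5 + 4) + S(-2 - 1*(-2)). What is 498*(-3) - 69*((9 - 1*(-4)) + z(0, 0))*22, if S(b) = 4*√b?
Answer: -19710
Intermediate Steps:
Y = -1 (Y = (-5 + 4) + 4*√(-2 - 1*(-2)) = -1 + 4*√(-2 + 2) = -1 + 4*√0 = -1 + 4*0 = -1 + 0 = -1)
z(N, A) = -1
498*(-3) - 69*((9 - 1*(-4)) + z(0, 0))*22 = 498*(-3) - 69*((9 - 1*(-4)) - 1)*22 = -1494 - 69*((9 + 4) - 1)*22 = -1494 - 69*(13 - 1)*22 = -1494 - 69*12*22 = -1494 - 828*22 = -1494 - 1*18216 = -1494 - 18216 = -19710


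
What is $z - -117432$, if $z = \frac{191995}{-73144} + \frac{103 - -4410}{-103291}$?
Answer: $\frac{887192326816111}{7555116904} \approx 1.1743 \cdot 10^{5}$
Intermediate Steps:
$z = - \frac{20161454417}{7555116904}$ ($z = 191995 \left(- \frac{1}{73144}\right) + \left(103 + 4410\right) \left(- \frac{1}{103291}\right) = - \frac{191995}{73144} + 4513 \left(- \frac{1}{103291}\right) = - \frac{191995}{73144} - \frac{4513}{103291} = - \frac{20161454417}{7555116904} \approx -2.6686$)
$z - -117432 = - \frac{20161454417}{7555116904} - -117432 = - \frac{20161454417}{7555116904} + 117432 = \frac{887192326816111}{7555116904}$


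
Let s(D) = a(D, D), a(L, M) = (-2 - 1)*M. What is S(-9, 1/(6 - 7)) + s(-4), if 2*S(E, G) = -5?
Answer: 19/2 ≈ 9.5000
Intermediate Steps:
a(L, M) = -3*M
S(E, G) = -5/2 (S(E, G) = (½)*(-5) = -5/2)
s(D) = -3*D
S(-9, 1/(6 - 7)) + s(-4) = -5/2 - 3*(-4) = -5/2 + 12 = 19/2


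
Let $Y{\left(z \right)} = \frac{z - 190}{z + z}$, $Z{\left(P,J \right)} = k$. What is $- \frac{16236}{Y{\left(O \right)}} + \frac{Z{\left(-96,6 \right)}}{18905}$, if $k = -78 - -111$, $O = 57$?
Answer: $\frac{1841649711}{132335} \approx 13917.0$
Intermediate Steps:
$k = 33$ ($k = -78 + 111 = 33$)
$Z{\left(P,J \right)} = 33$
$Y{\left(z \right)} = \frac{-190 + z}{2 z}$
$- \frac{16236}{Y{\left(O \right)}} + \frac{Z{\left(-96,6 \right)}}{18905} = - \frac{16236}{\frac{1}{2} \cdot \frac{1}{57} \left(-190 + 57\right)} + \frac{33}{18905} = - \frac{16236}{\frac{1}{2} \cdot \frac{1}{57} \left(-133\right)} + 33 \cdot \frac{1}{18905} = - \frac{16236}{- \frac{7}{6}} + \frac{33}{18905} = \left(-16236\right) \left(- \frac{6}{7}\right) + \frac{33}{18905} = \frac{97416}{7} + \frac{33}{18905} = \frac{1841649711}{132335}$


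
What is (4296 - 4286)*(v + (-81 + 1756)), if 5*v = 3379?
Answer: 23508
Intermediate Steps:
v = 3379/5 (v = (⅕)*3379 = 3379/5 ≈ 675.80)
(4296 - 4286)*(v + (-81 + 1756)) = (4296 - 4286)*(3379/5 + (-81 + 1756)) = 10*(3379/5 + 1675) = 10*(11754/5) = 23508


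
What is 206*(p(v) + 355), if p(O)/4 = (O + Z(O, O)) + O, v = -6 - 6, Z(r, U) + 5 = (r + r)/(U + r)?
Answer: 50058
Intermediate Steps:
Z(r, U) = -5 + 2*r/(U + r) (Z(r, U) = -5 + (r + r)/(U + r) = -5 + (2*r)/(U + r) = -5 + 2*r/(U + r))
v = -12
p(O) = -16 + 8*O (p(O) = 4*((O + (-5*O - 3*O)/(O + O)) + O) = 4*((O + (-8*O)/((2*O))) + O) = 4*((O + (1/(2*O))*(-8*O)) + O) = 4*((O - 4) + O) = 4*((-4 + O) + O) = 4*(-4 + 2*O) = -16 + 8*O)
206*(p(v) + 355) = 206*((-16 + 8*(-12)) + 355) = 206*((-16 - 96) + 355) = 206*(-112 + 355) = 206*243 = 50058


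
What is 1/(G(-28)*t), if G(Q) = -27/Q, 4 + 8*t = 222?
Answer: 112/2943 ≈ 0.038056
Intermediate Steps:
t = 109/4 (t = -½ + (⅛)*222 = -½ + 111/4 = 109/4 ≈ 27.250)
1/(G(-28)*t) = 1/(((-27/(-28)))*(109/4)) = (4/109)/(-27*(-1/28)) = (4/109)/(27/28) = (28/27)*(4/109) = 112/2943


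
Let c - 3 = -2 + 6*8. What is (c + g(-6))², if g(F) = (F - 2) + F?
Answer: 1225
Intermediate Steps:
c = 49 (c = 3 + (-2 + 6*8) = 3 + (-2 + 48) = 3 + 46 = 49)
g(F) = -2 + 2*F (g(F) = (-2 + F) + F = -2 + 2*F)
(c + g(-6))² = (49 + (-2 + 2*(-6)))² = (49 + (-2 - 12))² = (49 - 14)² = 35² = 1225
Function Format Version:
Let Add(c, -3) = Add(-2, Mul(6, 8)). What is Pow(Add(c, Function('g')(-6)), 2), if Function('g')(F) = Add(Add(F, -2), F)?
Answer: 1225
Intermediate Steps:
c = 49 (c = Add(3, Add(-2, Mul(6, 8))) = Add(3, Add(-2, 48)) = Add(3, 46) = 49)
Function('g')(F) = Add(-2, Mul(2, F)) (Function('g')(F) = Add(Add(-2, F), F) = Add(-2, Mul(2, F)))
Pow(Add(c, Function('g')(-6)), 2) = Pow(Add(49, Add(-2, Mul(2, -6))), 2) = Pow(Add(49, Add(-2, -12)), 2) = Pow(Add(49, -14), 2) = Pow(35, 2) = 1225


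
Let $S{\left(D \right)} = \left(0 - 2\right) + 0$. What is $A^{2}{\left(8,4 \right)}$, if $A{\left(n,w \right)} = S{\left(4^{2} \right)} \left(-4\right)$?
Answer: $64$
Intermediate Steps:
$S{\left(D \right)} = -2$ ($S{\left(D \right)} = -2 + 0 = -2$)
$A{\left(n,w \right)} = 8$ ($A{\left(n,w \right)} = \left(-2\right) \left(-4\right) = 8$)
$A^{2}{\left(8,4 \right)} = 8^{2} = 64$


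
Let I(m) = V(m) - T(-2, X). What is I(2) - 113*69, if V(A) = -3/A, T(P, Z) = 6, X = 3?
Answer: -15609/2 ≈ -7804.5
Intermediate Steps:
I(m) = -6 - 3/m (I(m) = -3/m - 1*6 = -3/m - 6 = -6 - 3/m)
I(2) - 113*69 = (-6 - 3/2) - 113*69 = (-6 - 3*1/2) - 7797 = (-6 - 3/2) - 7797 = -15/2 - 7797 = -15609/2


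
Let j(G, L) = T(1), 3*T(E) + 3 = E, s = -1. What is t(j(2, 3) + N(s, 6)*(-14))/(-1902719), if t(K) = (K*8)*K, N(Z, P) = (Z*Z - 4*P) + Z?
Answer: -8096288/17124471 ≈ -0.47279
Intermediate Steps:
T(E) = -1 + E/3
N(Z, P) = Z + Z**2 - 4*P (N(Z, P) = (Z**2 - 4*P) + Z = Z + Z**2 - 4*P)
j(G, L) = -2/3 (j(G, L) = -1 + (1/3)*1 = -1 + 1/3 = -2/3)
t(K) = 8*K**2 (t(K) = (8*K)*K = 8*K**2)
t(j(2, 3) + N(s, 6)*(-14))/(-1902719) = (8*(-2/3 + (-1 + (-1)**2 - 4*6)*(-14))**2)/(-1902719) = (8*(-2/3 + (-1 + 1 - 24)*(-14))**2)*(-1/1902719) = (8*(-2/3 - 24*(-14))**2)*(-1/1902719) = (8*(-2/3 + 336)**2)*(-1/1902719) = (8*(1006/3)**2)*(-1/1902719) = (8*(1012036/9))*(-1/1902719) = (8096288/9)*(-1/1902719) = -8096288/17124471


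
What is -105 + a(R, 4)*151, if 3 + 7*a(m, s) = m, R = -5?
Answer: -1943/7 ≈ -277.57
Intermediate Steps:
a(m, s) = -3/7 + m/7
-105 + a(R, 4)*151 = -105 + (-3/7 + (⅐)*(-5))*151 = -105 + (-3/7 - 5/7)*151 = -105 - 8/7*151 = -105 - 1208/7 = -1943/7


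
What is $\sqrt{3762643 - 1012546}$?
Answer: $\sqrt{2750097} \approx 1658.3$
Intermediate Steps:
$\sqrt{3762643 - 1012546} = \sqrt{2750097}$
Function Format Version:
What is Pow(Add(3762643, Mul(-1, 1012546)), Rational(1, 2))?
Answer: Pow(2750097, Rational(1, 2)) ≈ 1658.3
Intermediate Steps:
Pow(Add(3762643, Mul(-1, 1012546)), Rational(1, 2)) = Pow(Add(3762643, -1012546), Rational(1, 2)) = Pow(2750097, Rational(1, 2))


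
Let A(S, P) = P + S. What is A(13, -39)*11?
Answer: -286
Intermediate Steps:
A(13, -39)*11 = (-39 + 13)*11 = -26*11 = -286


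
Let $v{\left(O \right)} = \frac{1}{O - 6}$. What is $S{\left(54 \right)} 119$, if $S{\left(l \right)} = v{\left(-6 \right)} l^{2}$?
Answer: $-28917$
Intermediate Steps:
$v{\left(O \right)} = \frac{1}{-6 + O}$
$S{\left(l \right)} = - \frac{l^{2}}{12}$ ($S{\left(l \right)} = \frac{l^{2}}{-6 - 6} = \frac{l^{2}}{-12} = - \frac{l^{2}}{12}$)
$S{\left(54 \right)} 119 = - \frac{54^{2}}{12} \cdot 119 = \left(- \frac{1}{12}\right) 2916 \cdot 119 = \left(-243\right) 119 = -28917$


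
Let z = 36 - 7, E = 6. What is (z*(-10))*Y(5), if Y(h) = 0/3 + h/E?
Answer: -725/3 ≈ -241.67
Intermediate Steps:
z = 29
Y(h) = h/6 (Y(h) = 0/3 + h/6 = 0*(⅓) + h*(⅙) = 0 + h/6 = h/6)
(z*(-10))*Y(5) = (29*(-10))*((⅙)*5) = -290*⅚ = -725/3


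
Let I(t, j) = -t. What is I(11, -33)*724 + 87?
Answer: -7877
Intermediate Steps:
I(11, -33)*724 + 87 = -1*11*724 + 87 = -11*724 + 87 = -7964 + 87 = -7877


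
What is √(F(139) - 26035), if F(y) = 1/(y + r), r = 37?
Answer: I*√50403749/44 ≈ 161.35*I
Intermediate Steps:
F(y) = 1/(37 + y) (F(y) = 1/(y + 37) = 1/(37 + y))
√(F(139) - 26035) = √(1/(37 + 139) - 26035) = √(1/176 - 26035) = √(-4582159/176) = I*√50403749/44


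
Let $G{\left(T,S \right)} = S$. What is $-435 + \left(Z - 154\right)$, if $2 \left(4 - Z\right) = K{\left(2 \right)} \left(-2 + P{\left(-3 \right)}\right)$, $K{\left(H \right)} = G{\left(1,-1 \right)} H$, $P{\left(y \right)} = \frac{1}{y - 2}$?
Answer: $- \frac{2936}{5} \approx -587.2$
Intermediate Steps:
$P{\left(y \right)} = \frac{1}{-2 + y}$
$K{\left(H \right)} = - H$
$Z = \frac{9}{5}$ ($Z = 4 - \frac{\left(-1\right) 2 \left(-2 + \frac{1}{-2 - 3}\right)}{2} = 4 - \frac{\left(-2\right) \left(-2 + \frac{1}{-5}\right)}{2} = 4 - \frac{\left(-2\right) \left(-2 - \frac{1}{5}\right)}{2} = 4 - \frac{\left(-2\right) \left(- \frac{11}{5}\right)}{2} = 4 - \frac{11}{5} = \frac{9}{5} \approx 1.8$)
$-435 + \left(Z - 154\right) = -435 + \left(\frac{9}{5} - 154\right) = -435 - \frac{761}{5} = - \frac{2936}{5}$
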